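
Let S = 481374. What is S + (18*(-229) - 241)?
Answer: 477011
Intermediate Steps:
S + (18*(-229) - 241) = 481374 + (18*(-229) - 241) = 481374 + (-4122 - 241) = 481374 - 4363 = 477011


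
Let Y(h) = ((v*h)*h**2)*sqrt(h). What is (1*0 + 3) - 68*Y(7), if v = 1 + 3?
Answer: 3 - 93296*sqrt(7) ≈ -2.4684e+5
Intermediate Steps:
v = 4
Y(h) = 4*h**(7/2) (Y(h) = ((4*h)*h**2)*sqrt(h) = (4*h**3)*sqrt(h) = 4*h**(7/2))
(1*0 + 3) - 68*Y(7) = (1*0 + 3) - 272*7**(7/2) = (0 + 3) - 272*343*sqrt(7) = 3 - 93296*sqrt(7)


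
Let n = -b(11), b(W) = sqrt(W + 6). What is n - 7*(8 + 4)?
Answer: -84 - sqrt(17) ≈ -88.123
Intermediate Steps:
b(W) = sqrt(6 + W)
n = -sqrt(17) (n = -sqrt(6 + 11) = -sqrt(17) ≈ -4.1231)
n - 7*(8 + 4) = -sqrt(17) - 7*(8 + 4) = -sqrt(17) - 7*12 = -sqrt(17) - 1*84 = -sqrt(17) - 84 = -84 - sqrt(17)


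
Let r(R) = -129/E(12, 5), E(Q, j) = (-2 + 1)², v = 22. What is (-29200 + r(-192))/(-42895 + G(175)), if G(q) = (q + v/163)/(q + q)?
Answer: 1673219450/2447131203 ≈ 0.68375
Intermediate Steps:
E(Q, j) = 1 (E(Q, j) = (-1)² = 1)
r(R) = -129 (r(R) = -129/1 = -129*1 = -129)
G(q) = (22/163 + q)/(2*q) (G(q) = (q + 22/163)/(q + q) = (q + 22*(1/163))/((2*q)) = (q + 22/163)*(1/(2*q)) = (22/163 + q)*(1/(2*q)) = (22/163 + q)/(2*q))
(-29200 + r(-192))/(-42895 + G(175)) = (-29200 - 129)/(-42895 + (1/326)*(22 + 163*175)/175) = -29329/(-42895 + (1/326)*(1/175)*(22 + 28525)) = -29329/(-42895 + (1/326)*(1/175)*28547) = -29329/(-42895 + 28547/57050) = -29329/(-2447131203/57050) = -29329*(-57050/2447131203) = 1673219450/2447131203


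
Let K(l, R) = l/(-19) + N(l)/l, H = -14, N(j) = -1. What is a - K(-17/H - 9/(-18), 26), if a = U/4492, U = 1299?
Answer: 862763/896154 ≈ 0.96274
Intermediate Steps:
a = 1299/4492 ≈ 0.28918
K(l, R) = -1/l - l/19 (K(l, R) = l/(-19) - 1/l = l*(-1/19) - 1/l = -l/19 - 1/l = -1/l - l/19)
a - K(-17/H - 9/(-18), 26) = 1299/4492 - (-1/(-17/(-14) - 9/(-18)) - (-17/(-14) - 9/(-18))/19) = 1299/4492 - (-1/(-17*(-1/14) - 9*(-1/18)) - (-17*(-1/14) - 9*(-1/18))/19) = 1299/4492 - (-1/(17/14 + ½) - (17/14 + ½)/19) = 1299/4492 - (-1/12/7 - 1/19*12/7) = 1299/4492 - (-1*7/12 - 12/133) = 1299/4492 - (-7/12 - 12/133) = 1299/4492 - 1*(-1075/1596) = 1299/4492 + 1075/1596 = 862763/896154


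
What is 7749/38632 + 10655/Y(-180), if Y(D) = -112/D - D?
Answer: 2323257759/39250112 ≈ 59.191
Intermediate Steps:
Y(D) = -D - 112/D
7749/38632 + 10655/Y(-180) = 7749/38632 + 10655/(-1*(-180) - 112/(-180)) = 7749*(1/38632) + 10655/(180 - 112*(-1/180)) = 7749/38632 + 10655/(180 + 28/45) = 7749/38632 + 10655/(8128/45) = 7749/38632 + 10655*(45/8128) = 7749/38632 + 479475/8128 = 2323257759/39250112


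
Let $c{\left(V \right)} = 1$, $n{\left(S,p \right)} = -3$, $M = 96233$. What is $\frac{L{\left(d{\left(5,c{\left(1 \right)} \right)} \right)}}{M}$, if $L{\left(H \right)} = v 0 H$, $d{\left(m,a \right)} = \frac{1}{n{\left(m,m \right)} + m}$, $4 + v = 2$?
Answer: $0$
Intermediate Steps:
$v = -2$ ($v = -4 + 2 = -2$)
$d{\left(m,a \right)} = \frac{1}{-3 + m}$
$L{\left(H \right)} = 0$ ($L{\left(H \right)} = \left(-2\right) 0 H = 0 H = 0$)
$\frac{L{\left(d{\left(5,c{\left(1 \right)} \right)} \right)}}{M} = \frac{0}{96233} = 0 \cdot \frac{1}{96233} = 0$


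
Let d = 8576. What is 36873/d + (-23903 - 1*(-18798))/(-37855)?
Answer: 4297337/969088 ≈ 4.4344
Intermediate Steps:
36873/d + (-23903 - 1*(-18798))/(-37855) = 36873/8576 + (-23903 - 1*(-18798))/(-37855) = 36873*(1/8576) + (-23903 + 18798)*(-1/37855) = 36873/8576 - 5105*(-1/37855) = 36873/8576 + 1021/7571 = 4297337/969088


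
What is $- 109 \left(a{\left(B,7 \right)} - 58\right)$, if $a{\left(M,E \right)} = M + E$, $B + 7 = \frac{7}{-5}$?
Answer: $\frac{32373}{5} \approx 6474.6$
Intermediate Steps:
$B = - \frac{42}{5}$ ($B = -7 + \frac{7}{-5} = -7 + 7 \left(- \frac{1}{5}\right) = -7 - \frac{7}{5} = - \frac{42}{5} \approx -8.4$)
$a{\left(M,E \right)} = E + M$
$- 109 \left(a{\left(B,7 \right)} - 58\right) = - 109 \left(\left(7 - \frac{42}{5}\right) - 58\right) = - 109 \left(- \frac{7}{5} - 58\right) = \left(-109\right) \left(- \frac{297}{5}\right) = \frac{32373}{5}$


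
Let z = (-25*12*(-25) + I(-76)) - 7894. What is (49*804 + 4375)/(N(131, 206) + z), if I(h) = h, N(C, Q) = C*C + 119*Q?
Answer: 43771/41205 ≈ 1.0623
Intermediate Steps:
N(C, Q) = C² + 119*Q
z = -470 (z = (-25*12*(-25) - 76) - 7894 = (-300*(-25) - 76) - 7894 = (7500 - 76) - 7894 = 7424 - 7894 = -470)
(49*804 + 4375)/(N(131, 206) + z) = (49*804 + 4375)/((131² + 119*206) - 470) = (39396 + 4375)/((17161 + 24514) - 470) = 43771/(41675 - 470) = 43771/41205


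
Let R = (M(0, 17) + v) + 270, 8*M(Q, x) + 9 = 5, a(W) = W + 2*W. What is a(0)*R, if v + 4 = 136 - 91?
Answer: 0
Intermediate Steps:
a(W) = 3*W
M(Q, x) = -½ (M(Q, x) = -9/8 + (⅛)*5 = -9/8 + 5/8 = -½)
v = 41 (v = -4 + (136 - 91) = -4 + 45 = 41)
R = 621/2 (R = (-½ + 41) + 270 = 81/2 + 270 = 621/2 ≈ 310.50)
a(0)*R = (3*0)*(621/2) = 0*(621/2) = 0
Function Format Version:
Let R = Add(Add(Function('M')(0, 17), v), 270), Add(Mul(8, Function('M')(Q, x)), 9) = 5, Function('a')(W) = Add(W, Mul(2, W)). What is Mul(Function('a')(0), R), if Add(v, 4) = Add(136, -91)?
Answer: 0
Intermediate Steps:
Function('a')(W) = Mul(3, W)
Function('M')(Q, x) = Rational(-1, 2) (Function('M')(Q, x) = Add(Rational(-9, 8), Mul(Rational(1, 8), 5)) = Add(Rational(-9, 8), Rational(5, 8)) = Rational(-1, 2))
v = 41 (v = Add(-4, Add(136, -91)) = Add(-4, 45) = 41)
R = Rational(621, 2) (R = Add(Add(Rational(-1, 2), 41), 270) = Add(Rational(81, 2), 270) = Rational(621, 2) ≈ 310.50)
Mul(Function('a')(0), R) = Mul(Mul(3, 0), Rational(621, 2)) = Mul(0, Rational(621, 2)) = 0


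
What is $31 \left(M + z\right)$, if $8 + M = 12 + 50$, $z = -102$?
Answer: $-1488$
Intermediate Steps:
$M = 54$ ($M = -8 + \left(12 + 50\right) = -8 + 62 = 54$)
$31 \left(M + z\right) = 31 \left(54 - 102\right) = 31 \left(-48\right) = -1488$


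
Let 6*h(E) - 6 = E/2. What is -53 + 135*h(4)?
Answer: 127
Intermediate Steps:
h(E) = 1 + E/12 (h(E) = 1 + (E/2)/6 = 1 + E/12)
-53 + 135*h(4) = -53 + 135*(1 + (1/12)*4) = -53 + 135*(1 + ⅓) = -53 + 135*(4/3) = -53 + 180 = 127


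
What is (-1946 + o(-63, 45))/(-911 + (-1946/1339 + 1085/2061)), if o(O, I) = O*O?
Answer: -5582830617/2516625460 ≈ -2.2184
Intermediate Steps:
o(O, I) = O**2
(-1946 + o(-63, 45))/(-911 + (-1946/1339 + 1085/2061)) = (-1946 + (-63)**2)/(-911 + (-1946/1339 + 1085/2061)) = (-1946 + 3969)/(-911 + (-1946*1/1339 + 1085*(1/2061))) = 2023/(-911 + (-1946/1339 + 1085/2061)) = 2023/(-911 - 2557891/2759679) = 2023/(-2516625460/2759679) = 2023*(-2759679/2516625460) = -5582830617/2516625460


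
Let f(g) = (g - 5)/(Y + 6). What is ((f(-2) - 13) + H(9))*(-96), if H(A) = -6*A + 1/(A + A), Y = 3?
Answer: 19504/3 ≈ 6501.3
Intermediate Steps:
f(g) = -5/9 + g/9 (f(g) = (g - 5)/(3 + 6) = (-5 + g)/9 = (-5 + g)*(⅑) = -5/9 + g/9)
H(A) = 1/(2*A) - 6*A (H(A) = -6*A + 1/(2*A) = 1/(2*A) - 6*A)
((f(-2) - 13) + H(9))*(-96) = (((-5/9 + (⅑)*(-2)) - 13) + ((½)/9 - 6*9))*(-96) = (((-5/9 - 2/9) - 13) + ((½)*(⅑) - 54))*(-96) = ((-7/9 - 13) + (1/18 - 54))*(-96) = (-124/9 - 971/18)*(-96) = -1219/18*(-96) = 19504/3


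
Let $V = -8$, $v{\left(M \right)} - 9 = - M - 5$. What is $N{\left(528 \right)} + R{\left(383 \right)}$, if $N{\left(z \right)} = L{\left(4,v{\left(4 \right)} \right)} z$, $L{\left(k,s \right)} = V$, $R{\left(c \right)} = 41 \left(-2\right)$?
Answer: $-4306$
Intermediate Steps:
$R{\left(c \right)} = -82$
$v{\left(M \right)} = 4 - M$ ($v{\left(M \right)} = 9 - \left(5 + M\right) = 4 - M$)
$L{\left(k,s \right)} = -8$
$N{\left(z \right)} = - 8 z$
$N{\left(528 \right)} + R{\left(383 \right)} = \left(-8\right) 528 - 82 = -4224 - 82 = -4306$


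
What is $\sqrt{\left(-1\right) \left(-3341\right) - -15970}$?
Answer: $\sqrt{19311} \approx 138.96$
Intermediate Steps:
$\sqrt{\left(-1\right) \left(-3341\right) - -15970} = \sqrt{3341 + 15970} = \sqrt{19311}$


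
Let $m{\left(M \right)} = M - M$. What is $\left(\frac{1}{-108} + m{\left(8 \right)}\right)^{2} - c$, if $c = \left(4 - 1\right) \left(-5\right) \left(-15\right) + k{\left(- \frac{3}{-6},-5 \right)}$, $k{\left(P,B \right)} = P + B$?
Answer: $- \frac{2571911}{11664} \approx -220.5$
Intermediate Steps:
$m{\left(M \right)} = 0$
$k{\left(P,B \right)} = B + P$
$c = \frac{441}{2}$ ($c = \left(4 - 1\right) \left(-5\right) \left(-15\right) - \left(5 + \frac{3}{-6}\right) = 3 \left(-5\right) \left(-15\right) - \frac{9}{2} = \left(-15\right) \left(-15\right) + \left(-5 + \frac{1}{2}\right) = 225 - \frac{9}{2} = \frac{441}{2} \approx 220.5$)
$\left(\frac{1}{-108} + m{\left(8 \right)}\right)^{2} - c = \left(\frac{1}{-108} + 0\right)^{2} - \frac{441}{2} = \left(- \frac{1}{108} + 0\right)^{2} - \frac{441}{2} = \left(- \frac{1}{108}\right)^{2} - \frac{441}{2} = \frac{1}{11664} - \frac{441}{2} = - \frac{2571911}{11664}$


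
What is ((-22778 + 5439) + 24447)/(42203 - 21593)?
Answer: 3554/10305 ≈ 0.34488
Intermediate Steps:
((-22778 + 5439) + 24447)/(42203 - 21593) = (-17339 + 24447)/20610 = 7108*(1/20610) = 3554/10305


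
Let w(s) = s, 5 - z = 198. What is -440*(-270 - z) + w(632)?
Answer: 34512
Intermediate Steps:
z = -193 (z = 5 - 1*198 = 5 - 198 = -193)
-440*(-270 - z) + w(632) = -440*(-270 - 1*(-193)) + 632 = -440*(-270 + 193) + 632 = -440*(-77) + 632 = 33880 + 632 = 34512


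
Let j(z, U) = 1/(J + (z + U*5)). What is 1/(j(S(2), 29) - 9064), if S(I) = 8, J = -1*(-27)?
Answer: -180/1631519 ≈ -0.00011033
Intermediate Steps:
J = 27
j(z, U) = 1/(27 + z + 5*U) (j(z, U) = 1/(27 + (z + U*5)) = 1/(27 + (z + 5*U)) = 1/(27 + z + 5*U))
1/(j(S(2), 29) - 9064) = 1/(1/(27 + 8 + 5*29) - 9064) = 1/(1/(27 + 8 + 145) - 9064) = 1/(1/180 - 9064) = 1/(-1631519/180) = -180/1631519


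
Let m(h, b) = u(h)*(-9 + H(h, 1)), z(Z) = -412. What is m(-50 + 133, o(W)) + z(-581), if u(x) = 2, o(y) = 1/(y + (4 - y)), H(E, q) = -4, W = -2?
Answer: -438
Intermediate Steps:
o(y) = 1/4
m(h, b) = -26 (m(h, b) = 2*(-9 - 4) = 2*(-13) = -26)
m(-50 + 133, o(W)) + z(-581) = -26 - 412 = -438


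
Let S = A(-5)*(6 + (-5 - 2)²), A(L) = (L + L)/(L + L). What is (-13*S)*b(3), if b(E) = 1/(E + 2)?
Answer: -143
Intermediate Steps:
b(E) = 1/(2 + E)
A(L) = 1 (A(L) = (2*L)/((2*L)) = (2*L)*(1/(2*L)) = 1)
S = 55 (S = 1*(6 + (-5 - 2)²) = 1*(6 + (-7)²) = 1*(6 + 49) = 1*55 = 55)
(-13*S)*b(3) = (-13*55)/(2 + 3) = -715/5 = -715*⅕ = -143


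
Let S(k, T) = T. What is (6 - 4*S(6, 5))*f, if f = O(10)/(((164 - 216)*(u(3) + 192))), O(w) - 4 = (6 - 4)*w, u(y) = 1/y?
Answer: 252/7501 ≈ 0.033596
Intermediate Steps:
u(y) = 1/y
O(w) = 4 + 2*w (O(w) = 4 + (6 - 4)*w = 4 + 2*w)
f = -18/7501 (f = (4 + 2*10)/(((164 - 216)*(1/3 + 192))) = (4 + 20)/((-52*(⅓ + 192))) = 24/((-52*577/3)) = 24/(-30004/3) = 24*(-3/30004) = -18/7501 ≈ -0.0023997)
(6 - 4*S(6, 5))*f = (6 - 4*5)*(-18/7501) = (6 - 20)*(-18/7501) = -14*(-18/7501) = 252/7501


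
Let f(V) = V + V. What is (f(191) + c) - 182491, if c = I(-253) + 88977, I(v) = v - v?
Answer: -93132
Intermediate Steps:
I(v) = 0
c = 88977 (c = 0 + 88977 = 88977)
f(V) = 2*V
(f(191) + c) - 182491 = (2*191 + 88977) - 182491 = (382 + 88977) - 182491 = 89359 - 182491 = -93132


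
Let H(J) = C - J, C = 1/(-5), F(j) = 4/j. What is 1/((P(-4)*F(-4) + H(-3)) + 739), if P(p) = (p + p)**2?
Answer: 5/3389 ≈ 0.0014754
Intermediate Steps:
C = -1/5 ≈ -0.20000
P(p) = 4*p**2 (P(p) = (2*p)**2 = 4*p**2)
H(J) = -1/5 - J
1/((P(-4)*F(-4) + H(-3)) + 739) = 1/(((4*(-4)**2)*(4/(-4)) + (-1/5 - 1*(-3))) + 739) = 1/(((4*16)*(4*(-1/4)) + (-1/5 + 3)) + 739) = 1/((64*(-1) + 14/5) + 739) = 1/((-64 + 14/5) + 739) = 1/(-306/5 + 739) = 1/(3389/5) = 5/3389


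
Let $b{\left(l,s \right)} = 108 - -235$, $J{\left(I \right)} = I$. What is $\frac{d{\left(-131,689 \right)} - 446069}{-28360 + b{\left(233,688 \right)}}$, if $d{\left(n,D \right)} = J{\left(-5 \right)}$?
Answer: $\frac{446074}{28017} \approx 15.922$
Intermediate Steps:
$b{\left(l,s \right)} = 343$ ($b{\left(l,s \right)} = 108 + 235 = 343$)
$d{\left(n,D \right)} = -5$
$\frac{d{\left(-131,689 \right)} - 446069}{-28360 + b{\left(233,688 \right)}} = \frac{-5 - 446069}{-28360 + 343} = - \frac{446074}{-28017} = \left(-446074\right) \left(- \frac{1}{28017}\right) = \frac{446074}{28017}$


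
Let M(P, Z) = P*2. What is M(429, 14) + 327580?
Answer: 328438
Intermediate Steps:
M(P, Z) = 2*P
M(429, 14) + 327580 = 2*429 + 327580 = 858 + 327580 = 328438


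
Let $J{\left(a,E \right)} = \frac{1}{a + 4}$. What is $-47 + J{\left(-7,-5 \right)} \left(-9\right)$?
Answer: $-44$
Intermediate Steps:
$J{\left(a,E \right)} = \frac{1}{4 + a}$
$-47 + J{\left(-7,-5 \right)} \left(-9\right) = -47 + \frac{1}{4 - 7} \left(-9\right) = -47 + \frac{1}{-3} \left(-9\right) = -47 - -3 = -47 + 3 = -44$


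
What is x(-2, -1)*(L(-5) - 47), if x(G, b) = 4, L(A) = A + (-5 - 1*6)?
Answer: -252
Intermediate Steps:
L(A) = -11 + A (L(A) = A + (-5 - 6) = A - 11 = -11 + A)
x(-2, -1)*(L(-5) - 47) = 4*((-11 - 5) - 47) = 4*(-16 - 47) = 4*(-63) = -252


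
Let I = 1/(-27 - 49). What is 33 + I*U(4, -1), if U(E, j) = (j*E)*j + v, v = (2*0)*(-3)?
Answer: 626/19 ≈ 32.947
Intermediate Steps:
I = -1/76 (I = 1/(-76) = -1/76 ≈ -0.013158)
v = 0 (v = 0*(-3) = 0)
U(E, j) = E*j² (U(E, j) = (j*E)*j + 0 = (E*j)*j + 0 = E*j² + 0 = E*j²)
33 + I*U(4, -1) = 33 - (-1)²/19 = 33 - 1/19 = 626/19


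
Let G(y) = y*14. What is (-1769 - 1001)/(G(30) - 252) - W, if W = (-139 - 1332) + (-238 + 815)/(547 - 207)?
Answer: 5186549/3570 ≈ 1452.8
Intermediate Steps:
G(y) = 14*y
W = -499563/340 (W = -1471 + 577/340 = -499563/340 ≈ -1469.3)
(-1769 - 1001)/(G(30) - 252) - W = (-1769 - 1001)/(14*30 - 252) - 1*(-499563/340) = -2770/(420 - 252) + 499563/340 = -2770/168 + 499563/340 = -2770*1/168 + 499563/340 = -1385/84 + 499563/340 = 5186549/3570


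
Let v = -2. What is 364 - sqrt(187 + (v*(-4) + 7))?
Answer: 364 - sqrt(202) ≈ 349.79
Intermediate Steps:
364 - sqrt(187 + (v*(-4) + 7)) = 364 - sqrt(187 + (-2*(-4) + 7)) = 364 - sqrt(187 + (8 + 7)) = 364 - sqrt(187 + 15) = 364 - sqrt(202)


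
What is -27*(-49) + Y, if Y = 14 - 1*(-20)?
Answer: 1357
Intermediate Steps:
Y = 34 (Y = 14 + 20 = 34)
-27*(-49) + Y = -27*(-49) + 34 = 1323 + 34 = 1357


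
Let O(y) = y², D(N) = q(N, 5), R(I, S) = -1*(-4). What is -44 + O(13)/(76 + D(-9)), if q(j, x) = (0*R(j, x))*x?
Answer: -3175/76 ≈ -41.776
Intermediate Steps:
R(I, S) = 4
q(j, x) = 0 (q(j, x) = (0*4)*x = 0*x = 0)
D(N) = 0
-44 + O(13)/(76 + D(-9)) = -44 + 13²/(76 + 0) = -44 + 169/76 = -3175/76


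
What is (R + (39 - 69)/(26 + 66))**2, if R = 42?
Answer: 3674889/2116 ≈ 1736.7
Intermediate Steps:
(R + (39 - 69)/(26 + 66))**2 = (42 + (39 - 69)/(26 + 66))**2 = (42 - 30/92)**2 = (42 - 30*1/92)**2 = (42 - 15/46)**2 = (1917/46)**2 = 3674889/2116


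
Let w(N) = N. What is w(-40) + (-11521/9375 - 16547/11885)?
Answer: -949786042/22284375 ≈ -42.621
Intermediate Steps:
w(-40) + (-11521/9375 - 16547/11885) = -40 + (-11521/9375 - 16547/11885) = -40 - 58411042/22284375 = -949786042/22284375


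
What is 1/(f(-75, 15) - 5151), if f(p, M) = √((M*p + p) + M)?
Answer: -1717/8844662 - I*√1185/26533986 ≈ -0.00019413 - 1.2973e-6*I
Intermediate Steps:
f(p, M) = √(M + p + M*p) (f(p, M) = √((p + M*p) + M) = √(M + p + M*p))
1/(f(-75, 15) - 5151) = 1/(√(15 - 75 + 15*(-75)) - 5151) = 1/(√(15 - 75 - 1125) - 5151) = 1/(√(-1185) - 5151) = 1/(I*√1185 - 5151) = 1/(-5151 + I*√1185)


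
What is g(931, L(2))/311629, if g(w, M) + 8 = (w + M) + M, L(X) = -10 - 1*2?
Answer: 899/311629 ≈ 0.0028848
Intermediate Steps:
L(X) = -12 (L(X) = -10 - 2 = -12)
g(w, M) = -8 + w + 2*M (g(w, M) = -8 + ((w + M) + M) = -8 + ((M + w) + M) = -8 + (w + 2*M) = -8 + w + 2*M)
g(931, L(2))/311629 = (-8 + 931 + 2*(-12))/311629 = (-8 + 931 - 24)*(1/311629) = 899*(1/311629) = 899/311629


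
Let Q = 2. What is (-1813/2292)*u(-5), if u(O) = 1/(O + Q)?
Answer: 1813/6876 ≈ 0.26367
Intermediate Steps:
u(O) = 1/(2 + O) (u(O) = 1/(O + 2) = 1/(2 + O))
(-1813/2292)*u(-5) = (-1813/2292)/(2 - 5) = -1813*1/2292/(-3) = -1813/2292*(-1/3) = 1813/6876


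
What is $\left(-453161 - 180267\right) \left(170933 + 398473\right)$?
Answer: $-360677703768$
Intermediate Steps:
$\left(-453161 - 180267\right) \left(170933 + 398473\right) = \left(-633428\right) 569406 = -360677703768$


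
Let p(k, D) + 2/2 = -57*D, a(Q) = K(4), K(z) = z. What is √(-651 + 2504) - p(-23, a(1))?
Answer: 229 + √1853 ≈ 272.05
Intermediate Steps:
a(Q) = 4
p(k, D) = -1 - 57*D
√(-651 + 2504) - p(-23, a(1)) = √(-651 + 2504) - (-1 - 57*4) = √1853 - (-1 - 228) = √1853 - 1*(-229) = √1853 + 229 = 229 + √1853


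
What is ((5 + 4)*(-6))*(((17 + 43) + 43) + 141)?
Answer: -13176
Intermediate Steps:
((5 + 4)*(-6))*(((17 + 43) + 43) + 141) = (9*(-6))*((60 + 43) + 141) = -54*(103 + 141) = -54*244 = -13176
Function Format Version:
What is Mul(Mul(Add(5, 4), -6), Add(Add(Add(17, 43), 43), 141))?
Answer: -13176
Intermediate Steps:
Mul(Mul(Add(5, 4), -6), Add(Add(Add(17, 43), 43), 141)) = Mul(Mul(9, -6), Add(Add(60, 43), 141)) = Mul(-54, Add(103, 141)) = Mul(-54, 244) = -13176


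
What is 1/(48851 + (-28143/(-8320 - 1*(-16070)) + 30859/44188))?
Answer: 171228500/8364181240683 ≈ 2.0472e-5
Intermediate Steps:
1/(48851 + (-28143/(-8320 - 1*(-16070)) + 30859/44188)) = 1/(48851 + (-28143/(-8320 + 16070) + 30859*(1/44188))) = 1/(48851 + (-28143/7750 + 30859/44188)) = 1/(48851 - 502212817/171228500) = 1/(8364181240683/171228500) = 171228500/8364181240683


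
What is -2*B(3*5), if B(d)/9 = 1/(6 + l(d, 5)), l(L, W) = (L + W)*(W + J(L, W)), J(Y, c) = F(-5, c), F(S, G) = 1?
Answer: -1/7 ≈ -0.14286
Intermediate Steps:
J(Y, c) = 1
l(L, W) = (1 + W)*(L + W) (l(L, W) = (L + W)*(W + 1) = (L + W)*(1 + W) = (1 + W)*(L + W))
B(d) = 9/(36 + 6*d) (B(d) = 9/(6 + (d + 5 + 5**2 + d*5)) = 9/(6 + (d + 5 + 25 + 5*d)) = 9/(6 + (30 + 6*d)) = 9/(36 + 6*d))
-2*B(3*5) = -3/(6 + 3*5) = -3/(6 + 15) = -3/21 = -2*1/14 = -1/7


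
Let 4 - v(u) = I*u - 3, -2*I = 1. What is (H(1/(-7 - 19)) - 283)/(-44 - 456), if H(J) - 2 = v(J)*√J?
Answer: 281/500 - 363*I*√26/676000 ≈ 0.562 - 0.0027381*I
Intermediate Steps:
I = -½ (I = -½*1 = -½ ≈ -0.50000)
v(u) = 7 + u/2 (v(u) = 4 - (-u/2 - 3) = 4 - (-3 - u/2) = 4 + (3 + u/2) = 7 + u/2)
H(J) = 2 + √J*(7 + J/2) (H(J) = 2 + (7 + J/2)*√J = 2 + √J*(7 + J/2))
(H(1/(-7 - 19)) - 283)/(-44 - 456) = ((2 + √(1/(-7 - 19))*(14 + 1/(-7 - 19))/2) - 283)/(-44 - 456) = ((2 + √(1/(-26))*(14 + 1/(-26))/2) - 283)/(-500) = ((2 + √(-1/26)*(14 - 1/26)/2) - 283)*(-1/500) = ((2 + (½)*(I*√26/26)*(363/26)) - 283)*(-1/500) = ((2 + 363*I*√26/1352) - 283)*(-1/500) = (-281 + 363*I*√26/1352)*(-1/500) = 281/500 - 363*I*√26/676000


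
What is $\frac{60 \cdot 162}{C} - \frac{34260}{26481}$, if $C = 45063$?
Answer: $- \frac{15882260}{14732263} \approx -1.0781$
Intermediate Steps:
$\frac{60 \cdot 162}{C} - \frac{34260}{26481} = \frac{60 \cdot 162}{45063} - \frac{34260}{26481} = 9720 \cdot \frac{1}{45063} - \frac{11420}{8827} = \frac{360}{1669} - \frac{11420}{8827} = - \frac{15882260}{14732263}$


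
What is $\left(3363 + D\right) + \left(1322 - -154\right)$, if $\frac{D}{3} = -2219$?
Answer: $-1818$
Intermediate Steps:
$D = -6657$ ($D = 3 \left(-2219\right) = -6657$)
$\left(3363 + D\right) + \left(1322 - -154\right) = \left(3363 - 6657\right) + \left(1322 - -154\right) = -3294 + \left(1322 + 154\right) = -3294 + 1476 = -1818$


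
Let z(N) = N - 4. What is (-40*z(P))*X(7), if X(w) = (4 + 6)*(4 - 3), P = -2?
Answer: 2400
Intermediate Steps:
z(N) = -4 + N
X(w) = 10 (X(w) = 10*1 = 10)
(-40*z(P))*X(7) = -40*(-4 - 2)*10 = -40*(-6)*10 = 240*10 = 2400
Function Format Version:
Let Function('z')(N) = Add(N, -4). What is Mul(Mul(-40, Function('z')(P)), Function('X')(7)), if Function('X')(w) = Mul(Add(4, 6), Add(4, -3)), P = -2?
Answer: 2400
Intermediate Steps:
Function('z')(N) = Add(-4, N)
Function('X')(w) = 10 (Function('X')(w) = Mul(10, 1) = 10)
Mul(Mul(-40, Function('z')(P)), Function('X')(7)) = Mul(Mul(-40, Add(-4, -2)), 10) = Mul(Mul(-40, -6), 10) = Mul(240, 10) = 2400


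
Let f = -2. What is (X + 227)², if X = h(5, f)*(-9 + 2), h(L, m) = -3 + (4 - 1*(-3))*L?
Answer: 9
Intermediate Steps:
h(L, m) = -3 + 7*L (h(L, m) = -3 + (4 + 3)*L = -3 + 7*L)
X = -224 (X = (-3 + 7*5)*(-9 + 2) = (-3 + 35)*(-7) = 32*(-7) = -224)
(X + 227)² = (-224 + 227)² = 3² = 9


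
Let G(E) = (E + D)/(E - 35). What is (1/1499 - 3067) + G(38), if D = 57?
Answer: -13649891/4497 ≈ -3035.3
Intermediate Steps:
G(E) = (57 + E)/(-35 + E) (G(E) = (E + 57)/(E - 35) = (57 + E)/(-35 + E))
(1/1499 - 3067) + G(38) = (1/1499 - 3067) + (57 + 38)/(-35 + 38) = (1/1499 - 3067) + 95/3 = -4597432/1499 + (⅓)*95 = -4597432/1499 + 95/3 = -13649891/4497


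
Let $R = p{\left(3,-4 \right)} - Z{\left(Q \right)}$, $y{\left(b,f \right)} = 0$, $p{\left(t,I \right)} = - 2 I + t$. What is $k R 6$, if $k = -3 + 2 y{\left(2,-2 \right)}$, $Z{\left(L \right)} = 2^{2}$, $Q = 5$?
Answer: $-126$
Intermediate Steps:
$p{\left(t,I \right)} = t - 2 I$
$Z{\left(L \right)} = 4$
$k = -3$ ($k = -3 + 2 \cdot 0 = -3 + 0 = -3$)
$R = 7$ ($R = \left(3 - -8\right) - 4 = \left(3 + 8\right) - 4 = 11 - 4 = 7$)
$k R 6 = \left(-3\right) 7 \cdot 6 = \left(-21\right) 6 = -126$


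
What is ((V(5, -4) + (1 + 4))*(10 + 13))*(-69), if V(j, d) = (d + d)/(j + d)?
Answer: 4761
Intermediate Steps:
V(j, d) = 2*d/(d + j) (V(j, d) = (2*d)/(d + j) = 2*d/(d + j))
((V(5, -4) + (1 + 4))*(10 + 13))*(-69) = ((2*(-4)/(-4 + 5) + (1 + 4))*(10 + 13))*(-69) = ((2*(-4)/1 + 5)*23)*(-69) = ((2*(-4)*1 + 5)*23)*(-69) = ((-8 + 5)*23)*(-69) = -3*23*(-69) = -69*(-69) = 4761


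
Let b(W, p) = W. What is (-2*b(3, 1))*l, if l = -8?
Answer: 48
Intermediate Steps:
(-2*b(3, 1))*l = -2*3*(-8) = -6*(-8) = 48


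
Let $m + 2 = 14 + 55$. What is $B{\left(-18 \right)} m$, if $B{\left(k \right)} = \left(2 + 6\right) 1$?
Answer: $536$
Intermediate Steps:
$B{\left(k \right)} = 8$ ($B{\left(k \right)} = 8 \cdot 1 = 8$)
$m = 67$ ($m = -2 + \left(14 + 55\right) = -2 + 69 = 67$)
$B{\left(-18 \right)} m = 8 \cdot 67 = 536$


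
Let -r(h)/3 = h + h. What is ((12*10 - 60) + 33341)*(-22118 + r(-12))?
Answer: -736358446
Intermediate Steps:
r(h) = -6*h (r(h) = -3*(h + h) = -6*h)
((12*10 - 60) + 33341)*(-22118 + r(-12)) = ((12*10 - 60) + 33341)*(-22118 - 6*(-12)) = ((120 - 60) + 33341)*(-22118 + 72) = (60 + 33341)*(-22046) = 33401*(-22046) = -736358446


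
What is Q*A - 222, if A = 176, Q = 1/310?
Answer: -34322/155 ≈ -221.43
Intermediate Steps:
Q = 1/310 ≈ 0.0032258
Q*A - 222 = (1/310)*176 - 222 = 88/155 - 222 = -34322/155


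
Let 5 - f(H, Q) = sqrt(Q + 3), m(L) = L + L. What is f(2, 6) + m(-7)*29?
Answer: -404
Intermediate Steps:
m(L) = 2*L
f(H, Q) = 5 - sqrt(3 + Q) (f(H, Q) = 5 - sqrt(Q + 3) = 5 - sqrt(3 + Q))
f(2, 6) + m(-7)*29 = (5 - sqrt(3 + 6)) + (2*(-7))*29 = (5 - sqrt(9)) - 14*29 = (5 - 1*3) - 406 = (5 - 3) - 406 = 2 - 406 = -404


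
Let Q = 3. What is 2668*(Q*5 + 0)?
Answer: 40020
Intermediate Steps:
2668*(Q*5 + 0) = 2668*(3*5 + 0) = 2668*(15 + 0) = 2668*15 = 40020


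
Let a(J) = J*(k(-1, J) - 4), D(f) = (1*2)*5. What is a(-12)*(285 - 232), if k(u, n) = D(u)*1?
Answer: -3816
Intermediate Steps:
D(f) = 10 (D(f) = 2*5 = 10)
k(u, n) = 10 (k(u, n) = 10*1 = 10)
a(J) = 6*J (a(J) = J*(10 - 4) = J*6 = 6*J)
a(-12)*(285 - 232) = (6*(-12))*(285 - 232) = -72*53 = -3816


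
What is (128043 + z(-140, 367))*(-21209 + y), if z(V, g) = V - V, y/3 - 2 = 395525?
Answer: 149217726996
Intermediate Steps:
y = 1186581 (y = 6 + 3*395525 = 6 + 1186575 = 1186581)
z(V, g) = 0
(128043 + z(-140, 367))*(-21209 + y) = (128043 + 0)*(-21209 + 1186581) = 128043*1165372 = 149217726996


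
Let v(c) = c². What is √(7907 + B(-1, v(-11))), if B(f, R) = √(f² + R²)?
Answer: √(7907 + √14642) ≈ 89.599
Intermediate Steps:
B(f, R) = √(R² + f²)
√(7907 + B(-1, v(-11))) = √(7907 + √(((-11)²)² + (-1)²)) = √(7907 + √(121² + 1)) = √(7907 + √(14641 + 1)) = √(7907 + √14642)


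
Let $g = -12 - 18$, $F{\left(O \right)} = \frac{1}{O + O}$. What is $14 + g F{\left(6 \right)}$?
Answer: $\frac{23}{2} \approx 11.5$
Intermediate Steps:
$F{\left(O \right)} = \frac{1}{2 O}$
$g = -30$ ($g = -12 - 18 = -30$)
$14 + g F{\left(6 \right)} = 14 - 30 \frac{1}{2 \cdot 6} = 14 - 30 \cdot \frac{1}{2} \cdot \frac{1}{6} = 14 - \frac{5}{2} = \frac{23}{2}$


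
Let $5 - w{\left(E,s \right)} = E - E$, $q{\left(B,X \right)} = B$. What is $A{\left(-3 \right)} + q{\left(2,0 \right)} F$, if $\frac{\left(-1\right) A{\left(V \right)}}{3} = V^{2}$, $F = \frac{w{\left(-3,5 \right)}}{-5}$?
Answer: $-29$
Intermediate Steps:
$w{\left(E,s \right)} = 5$ ($w{\left(E,s \right)} = 5 - \left(E - E\right) = 5 - 0 = 5 + 0 = 5$)
$F = -1$ ($F = \frac{5}{-5} = 5 \left(- \frac{1}{5}\right) = -1$)
$A{\left(V \right)} = - 3 V^{2}$
$A{\left(-3 \right)} + q{\left(2,0 \right)} F = - 3 \left(-3\right)^{2} + 2 \left(-1\right) = \left(-3\right) 9 - 2 = -27 - 2 = -29$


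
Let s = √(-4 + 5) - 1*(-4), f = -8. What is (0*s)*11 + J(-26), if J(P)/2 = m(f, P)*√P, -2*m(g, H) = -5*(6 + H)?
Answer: -100*I*√26 ≈ -509.9*I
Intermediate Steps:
s = 5 (s = √1 + 4 = 1 + 4 = 5)
m(g, H) = 15 + 5*H/2 (m(g, H) = -(-5)*(6 + H)/2 = -(-30 - 5*H)/2 = 15 + 5*H/2)
J(P) = 2*√P*(15 + 5*P/2) (J(P) = 2*((15 + 5*P/2)*√P) = 2*(√P*(15 + 5*P/2)) = 2*√P*(15 + 5*P/2))
(0*s)*11 + J(-26) = (0*5)*11 + 5*√(-26)*(6 - 26) = 0*11 + 5*(I*√26)*(-20) = 0 - 100*I*√26 = -100*I*√26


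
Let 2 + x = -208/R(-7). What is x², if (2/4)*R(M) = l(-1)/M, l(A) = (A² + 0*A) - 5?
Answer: 33856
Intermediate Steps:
l(A) = -5 + A² (l(A) = (A² + 0) - 5 = A² - 5 = -5 + A²)
R(M) = -8/M (R(M) = 2*((-5 + (-1)²)/M) = 2*((-5 + 1)/M) = 2*(-4/M) = -8/M)
x = -184 (x = -2 - 208/((-8/(-7))) = -2 - 208/((-8*(-⅐))) = -2 - 208/8/7 = -2 - 208*7/8 = -2 - 182 = -184)
x² = (-184)² = 33856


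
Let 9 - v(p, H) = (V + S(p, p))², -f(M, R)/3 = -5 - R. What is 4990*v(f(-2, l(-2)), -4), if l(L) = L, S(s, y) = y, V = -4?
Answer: -79840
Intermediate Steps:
f(M, R) = 15 + 3*R (f(M, R) = -3*(-5 - R) = 15 + 3*R)
v(p, H) = 9 - (-4 + p)²
4990*v(f(-2, l(-2)), -4) = 4990*(9 - (-4 + (15 + 3*(-2)))²) = 4990*(9 - (-4 + (15 - 6))²) = 4990*(9 - (-4 + 9)²) = 4990*(9 - 1*5²) = 4990*(9 - 1*25) = 4990*(9 - 25) = 4990*(-16) = -79840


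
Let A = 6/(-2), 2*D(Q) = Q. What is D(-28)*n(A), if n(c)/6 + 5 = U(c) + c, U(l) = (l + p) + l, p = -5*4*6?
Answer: 11256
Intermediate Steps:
p = -120 (p = -20*6 = -120)
D(Q) = Q/2
A = -3 (A = 6*(-1/2) = -3)
U(l) = -120 + 2*l (U(l) = (l - 120) + l = (-120 + l) + l = -120 + 2*l)
n(c) = -750 + 18*c (n(c) = -30 + 6*((-120 + 2*c) + c) = -30 + 6*(-120 + 3*c) = -30 + (-720 + 18*c) = -750 + 18*c)
D(-28)*n(A) = ((1/2)*(-28))*(-750 + 18*(-3)) = -14*(-750 - 54) = -14*(-804) = 11256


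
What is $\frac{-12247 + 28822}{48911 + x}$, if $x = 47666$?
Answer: $\frac{75}{437} \approx 0.17162$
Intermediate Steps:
$\frac{-12247 + 28822}{48911 + x} = \frac{-12247 + 28822}{48911 + 47666} = \frac{16575}{96577} = 16575 \cdot \frac{1}{96577} = \frac{75}{437}$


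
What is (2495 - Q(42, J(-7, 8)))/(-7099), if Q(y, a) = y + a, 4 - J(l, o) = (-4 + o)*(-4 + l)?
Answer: -2405/7099 ≈ -0.33878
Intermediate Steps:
J(l, o) = 4 - (-4 + l)*(-4 + o) (J(l, o) = 4 - (-4 + o)*(-4 + l) = 4 - (-4 + l)*(-4 + o))
Q(y, a) = a + y
(2495 - Q(42, J(-7, 8)))/(-7099) = (2495 - ((-12 + 4*(-7) + 4*8 - 1*(-7)*8) + 42))/(-7099) = (2495 - ((-12 - 28 + 32 + 56) + 42))*(-1/7099) = (2495 - (48 + 42))*(-1/7099) = (2495 - 1*90)*(-1/7099) = (2495 - 90)*(-1/7099) = 2405*(-1/7099) = -2405/7099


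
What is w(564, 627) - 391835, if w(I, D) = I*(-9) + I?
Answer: -396347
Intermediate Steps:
w(I, D) = -8*I (w(I, D) = -9*I + I = -8*I)
w(564, 627) - 391835 = -8*564 - 391835 = -4512 - 391835 = -396347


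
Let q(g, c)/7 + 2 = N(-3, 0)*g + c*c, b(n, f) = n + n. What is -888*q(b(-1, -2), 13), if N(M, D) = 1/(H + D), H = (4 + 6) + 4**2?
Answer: -13488720/13 ≈ -1.0376e+6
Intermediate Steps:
H = 26 (H = 10 + 16 = 26)
b(n, f) = 2*n
N(M, D) = 1/(26 + D)
q(g, c) = -14 + 7*c**2 + 7*g/26 (q(g, c) = -14 + 7*(g/(26 + 0) + c*c) = -14 + 7*(g/26 + c**2) = -14 + 7*(c**2 + g/26) = -14 + (7*c**2 + 7*g/26) = -14 + 7*c**2 + 7*g/26)
-888*q(b(-1, -2), 13) = -888*(-14 + 7*13**2 + 7*(2*(-1))/26) = -888*(-14 + 7*169 + (7/26)*(-2)) = -888*(-14 + 1183 - 7/13) = -888*15190/13 = -13488720/13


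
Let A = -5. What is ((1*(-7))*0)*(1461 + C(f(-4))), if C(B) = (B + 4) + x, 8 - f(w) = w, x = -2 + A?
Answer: 0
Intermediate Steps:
x = -7 (x = -2 - 5 = -7)
f(w) = 8 - w
C(B) = -3 + B (C(B) = (B + 4) - 7 = (4 + B) - 7 = -3 + B)
((1*(-7))*0)*(1461 + C(f(-4))) = ((1*(-7))*0)*(1461 + (-3 + (8 - 1*(-4)))) = (-7*0)*(1461 + (-3 + (8 + 4))) = 0*(1461 + (-3 + 12)) = 0*(1461 + 9) = 0*1470 = 0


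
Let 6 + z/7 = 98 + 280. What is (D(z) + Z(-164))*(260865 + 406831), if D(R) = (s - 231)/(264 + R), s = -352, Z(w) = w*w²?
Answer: -2111686747138900/717 ≈ -2.9452e+12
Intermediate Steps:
Z(w) = w³
z = 2604 (z = -42 + 7*(98 + 280) = -42 + 7*378 = -42 + 2646 = 2604)
D(R) = -583/(264 + R) (D(R) = (-352 - 231)/(264 + R) = -583/(264 + R))
(D(z) + Z(-164))*(260865 + 406831) = (-583/(264 + 2604) + (-164)³)*(260865 + 406831) = (-583/2868 - 4410944)*667696 = -12650587975/2868*667696 = -2111686747138900/717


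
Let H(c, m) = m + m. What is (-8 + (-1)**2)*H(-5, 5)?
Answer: -70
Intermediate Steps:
H(c, m) = 2*m
(-8 + (-1)**2)*H(-5, 5) = (-8 + (-1)**2)*(2*5) = (-8 + 1)*10 = -7*10 = -70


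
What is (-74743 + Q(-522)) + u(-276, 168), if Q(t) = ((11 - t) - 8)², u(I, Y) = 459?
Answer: 201341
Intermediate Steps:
Q(t) = (3 - t)²
(-74743 + Q(-522)) + u(-276, 168) = (-74743 + (-3 - 522)²) + 459 = (-74743 + (-525)²) + 459 = (-74743 + 275625) + 459 = 200882 + 459 = 201341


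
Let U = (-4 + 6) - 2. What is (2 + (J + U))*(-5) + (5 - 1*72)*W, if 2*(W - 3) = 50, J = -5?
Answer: -1861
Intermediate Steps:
U = 0 (U = 2 - 2 = 0)
W = 28 (W = 3 + (½)*50 = 3 + 25 = 28)
(2 + (J + U))*(-5) + (5 - 1*72)*W = (2 + (-5 + 0))*(-5) + (5 - 1*72)*28 = (2 - 5)*(-5) + (5 - 72)*28 = -3*(-5) - 67*28 = 15 - 1876 = -1861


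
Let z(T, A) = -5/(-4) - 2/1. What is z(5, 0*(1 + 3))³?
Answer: -27/64 ≈ -0.42188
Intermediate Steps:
z(T, A) = -¾ (z(T, A) = -5*(-¼) - 2*1 = 5/4 - 2 = -¾)
z(5, 0*(1 + 3))³ = (-¾)³ = -27/64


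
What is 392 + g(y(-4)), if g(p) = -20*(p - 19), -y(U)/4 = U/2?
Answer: 612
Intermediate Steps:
y(U) = -2*U (y(U) = -4*U/2 = -2*U)
g(p) = 380 - 20*p (g(p) = -20*(-19 + p) = 380 - 20*p)
392 + g(y(-4)) = 392 + (380 - (-40)*(-4)) = 392 + (380 - 20*8) = 392 + (380 - 160) = 392 + 220 = 612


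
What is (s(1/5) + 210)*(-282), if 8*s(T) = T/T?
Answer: -237021/4 ≈ -59255.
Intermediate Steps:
s(T) = ⅛ (s(T) = (T/T)/8 = (⅛)*1 = ⅛)
(s(1/5) + 210)*(-282) = (⅛ + 210)*(-282) = (1681/8)*(-282) = -237021/4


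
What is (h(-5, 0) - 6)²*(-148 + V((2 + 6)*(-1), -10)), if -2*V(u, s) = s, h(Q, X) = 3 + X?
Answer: -1287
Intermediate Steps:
V(u, s) = -s/2
(h(-5, 0) - 6)²*(-148 + V((2 + 6)*(-1), -10)) = ((3 + 0) - 6)²*(-148 - ½*(-10)) = (3 - 6)²*(-148 + 5) = (-3)²*(-143) = 9*(-143) = -1287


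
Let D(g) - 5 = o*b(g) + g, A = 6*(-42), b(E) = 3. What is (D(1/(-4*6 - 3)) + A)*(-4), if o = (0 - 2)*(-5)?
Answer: 23440/27 ≈ 868.15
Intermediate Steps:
o = 10 (o = -2*(-5) = 10)
A = -252
D(g) = 35 + g (D(g) = 5 + (10*3 + g) = 5 + (30 + g) = 35 + g)
(D(1/(-4*6 - 3)) + A)*(-4) = ((35 + 1/(-4*6 - 3)) - 252)*(-4) = ((35 + 1/(-24 - 3)) - 252)*(-4) = ((35 + 1/(-27)) - 252)*(-4) = ((35 - 1/27) - 252)*(-4) = (944/27 - 252)*(-4) = -5860/27*(-4) = 23440/27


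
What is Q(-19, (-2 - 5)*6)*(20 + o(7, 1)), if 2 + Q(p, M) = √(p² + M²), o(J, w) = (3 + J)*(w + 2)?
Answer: -100 + 250*√85 ≈ 2204.9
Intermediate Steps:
o(J, w) = (2 + w)*(3 + J) (o(J, w) = (3 + J)*(2 + w) = (2 + w)*(3 + J))
Q(p, M) = -2 + √(M² + p²) (Q(p, M) = -2 + √(p² + M²) = -2 + √(M² + p²))
Q(-19, (-2 - 5)*6)*(20 + o(7, 1)) = (-2 + √(((-2 - 5)*6)² + (-19)²))*(20 + (6 + 2*7 + 3*1 + 7*1)) = (-2 + √((-7*6)² + 361))*(20 + (6 + 14 + 3 + 7)) = (-2 + √((-42)² + 361))*(20 + 30) = (-2 + √(1764 + 361))*50 = (-2 + √2125)*50 = (-2 + 5*√85)*50 = -100 + 250*√85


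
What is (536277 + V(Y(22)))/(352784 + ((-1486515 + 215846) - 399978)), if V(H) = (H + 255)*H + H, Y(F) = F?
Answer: -542393/1317863 ≈ -0.41157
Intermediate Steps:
V(H) = H + H*(255 + H) (V(H) = (255 + H)*H + H = H*(255 + H) + H = H + H*(255 + H))
(536277 + V(Y(22)))/(352784 + ((-1486515 + 215846) - 399978)) = (536277 + 22*(256 + 22))/(352784 + ((-1486515 + 215846) - 399978)) = (536277 + 22*278)/(352784 + (-1270669 - 399978)) = (536277 + 6116)/(352784 - 1670647) = 542393/(-1317863) = 542393*(-1/1317863) = -542393/1317863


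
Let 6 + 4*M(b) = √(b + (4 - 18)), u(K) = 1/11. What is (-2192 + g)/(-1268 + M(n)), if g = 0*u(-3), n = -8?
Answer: 22261952/12893053 + 4384*I*√22/12893053 ≈ 1.7267 + 0.0015949*I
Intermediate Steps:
u(K) = 1/11
M(b) = -3/2 + √(-14 + b)/4 (M(b) = -3/2 + √(b + (4 - 18))/4 = -3/2 + √(b - 14)/4 = -3/2 + √(-14 + b)/4)
g = 0 (g = 0*(1/11) = 0)
(-2192 + g)/(-1268 + M(n)) = (-2192 + 0)/(-1268 + (-3/2 + √(-14 - 8)/4)) = -2192/(-1268 + (-3/2 + √(-22)/4)) = -2192/(-1268 + (-3/2 + (I*√22)/4)) = -2192/(-1268 + (-3/2 + I*√22/4)) = -2192/(-2539/2 + I*√22/4)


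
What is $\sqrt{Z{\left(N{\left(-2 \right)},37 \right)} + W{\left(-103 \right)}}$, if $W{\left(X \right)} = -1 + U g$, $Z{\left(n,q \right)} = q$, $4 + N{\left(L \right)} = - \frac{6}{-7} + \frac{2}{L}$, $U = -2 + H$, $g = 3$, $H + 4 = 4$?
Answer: $\sqrt{30} \approx 5.4772$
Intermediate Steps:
$H = 0$ ($H = -4 + 4 = 0$)
$U = -2$ ($U = -2 + 0 = -2$)
$N{\left(L \right)} = - \frac{22}{7} + \frac{2}{L}$ ($N{\left(L \right)} = -4 + \left(- \frac{6}{-7} + \frac{2}{L}\right) = -4 + \left(\left(-6\right) \left(- \frac{1}{7}\right) + \frac{2}{L}\right) = -4 + \left(\frac{6}{7} + \frac{2}{L}\right) = - \frac{22}{7} + \frac{2}{L}$)
$W{\left(X \right)} = -7$ ($W{\left(X \right)} = -1 - 6 = -7$)
$\sqrt{Z{\left(N{\left(-2 \right)},37 \right)} + W{\left(-103 \right)}} = \sqrt{37 - 7} = \sqrt{30}$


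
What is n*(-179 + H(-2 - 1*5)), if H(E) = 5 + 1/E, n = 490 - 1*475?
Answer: -18285/7 ≈ -2612.1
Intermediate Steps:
n = 15 (n = 490 - 475 = 15)
n*(-179 + H(-2 - 1*5)) = 15*(-179 + (5 + 1/(-2 - 1*5))) = 15*(-179 + (5 + 1/(-2 - 5))) = 15*(-179 + (5 + 1/(-7))) = 15*(-179 + (5 - ⅐)) = 15*(-179 + 34/7) = 15*(-1219/7) = -18285/7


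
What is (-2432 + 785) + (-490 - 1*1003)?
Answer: -3140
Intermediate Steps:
(-2432 + 785) + (-490 - 1*1003) = -1647 + (-490 - 1003) = -1647 - 1493 = -3140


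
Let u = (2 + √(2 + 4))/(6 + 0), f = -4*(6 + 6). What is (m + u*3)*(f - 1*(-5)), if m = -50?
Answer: 2107 - 43*√6/2 ≈ 2054.3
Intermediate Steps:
f = -48 (f = -4*12 = -48)
u = ⅓ + √6/6 (u = (2 + √6)/6 = (2 + √6)*(⅙) = ⅓ + √6/6 ≈ 0.74158)
(m + u*3)*(f - 1*(-5)) = (-50 + (⅓ + √6/6)*3)*(-48 - 1*(-5)) = (-50 + (1 + √6/2))*(-48 + 5) = (-49 + √6/2)*(-43) = 2107 - 43*√6/2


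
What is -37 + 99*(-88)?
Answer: -8749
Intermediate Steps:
-37 + 99*(-88) = -37 - 8712 = -8749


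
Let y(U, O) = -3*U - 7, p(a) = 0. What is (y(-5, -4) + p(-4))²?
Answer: 64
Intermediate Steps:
y(U, O) = -7 - 3*U
(y(-5, -4) + p(-4))² = ((-7 - 3*(-5)) + 0)² = ((-7 + 15) + 0)² = (8 + 0)² = 8² = 64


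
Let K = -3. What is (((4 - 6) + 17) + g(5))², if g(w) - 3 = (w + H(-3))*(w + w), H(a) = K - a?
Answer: 4624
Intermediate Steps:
H(a) = -3 - a
g(w) = 3 + 2*w² (g(w) = 3 + (w + (-3 - 1*(-3)))*(w + w) = 3 + (w + (-3 + 3))*(2*w) = 3 + (w + 0)*(2*w) = 3 + w*(2*w) = 3 + 2*w²)
(((4 - 6) + 17) + g(5))² = (((4 - 6) + 17) + (3 + 2*5²))² = ((-2 + 17) + (3 + 2*25))² = (15 + (3 + 50))² = (15 + 53)² = 68² = 4624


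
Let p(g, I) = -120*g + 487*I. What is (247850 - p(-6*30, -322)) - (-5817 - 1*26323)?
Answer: 415204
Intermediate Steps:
(247850 - p(-6*30, -322)) - (-5817 - 1*26323) = (247850 - (-(-720)*30 + 487*(-322))) - (-5817 - 1*26323) = (247850 - (-120*(-180) - 156814)) - (-5817 - 26323) = (247850 - (21600 - 156814)) - 1*(-32140) = (247850 - 1*(-135214)) + 32140 = (247850 + 135214) + 32140 = 383064 + 32140 = 415204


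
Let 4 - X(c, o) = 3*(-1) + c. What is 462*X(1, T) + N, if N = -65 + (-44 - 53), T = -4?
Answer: 2610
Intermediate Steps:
X(c, o) = 7 - c (X(c, o) = 4 - (3*(-1) + c) = 4 - (-3 + c) = 4 + (3 - c) = 7 - c)
N = -162 (N = -65 - 97 = -162)
462*X(1, T) + N = 462*(7 - 1*1) - 162 = 462*(7 - 1) - 162 = 462*6 - 162 = 2772 - 162 = 2610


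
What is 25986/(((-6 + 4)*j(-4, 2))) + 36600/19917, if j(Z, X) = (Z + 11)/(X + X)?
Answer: -344956708/46473 ≈ -7422.7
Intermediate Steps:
j(Z, X) = (11 + Z)/(2*X) (j(Z, X) = (11 + Z)/((2*X)) = (11 + Z)*(1/(2*X)) = (11 + Z)/(2*X))
25986/(((-6 + 4)*j(-4, 2))) + 36600/19917 = 25986/(((-6 + 4)*((½)*(11 - 4)/2))) + 36600/19917 = 25986/((-7/2)) + 36600*(1/19917) = 25986/((-2*7/4)) + 12200/6639 = 25986/(-7/2) + 12200/6639 = 25986*(-2/7) + 12200/6639 = -51972/7 + 12200/6639 = -344956708/46473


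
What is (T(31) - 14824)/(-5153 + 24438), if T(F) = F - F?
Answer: -14824/19285 ≈ -0.76868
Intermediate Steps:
T(F) = 0
(T(31) - 14824)/(-5153 + 24438) = (0 - 14824)/(-5153 + 24438) = -14824/19285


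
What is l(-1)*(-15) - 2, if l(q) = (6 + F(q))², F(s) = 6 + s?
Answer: -1817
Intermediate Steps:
l(q) = (12 + q)² (l(q) = (6 + (6 + q))² = (12 + q)²)
l(-1)*(-15) - 2 = (12 - 1)²*(-15) - 2 = 11²*(-15) - 2 = 121*(-15) - 2 = -1815 - 2 = -1817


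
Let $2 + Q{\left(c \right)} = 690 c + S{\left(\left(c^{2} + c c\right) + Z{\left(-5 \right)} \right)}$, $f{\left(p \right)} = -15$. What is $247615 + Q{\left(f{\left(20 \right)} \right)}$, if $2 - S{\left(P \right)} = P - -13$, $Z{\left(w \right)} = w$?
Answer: $236807$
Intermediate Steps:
$S{\left(P \right)} = -11 - P$ ($S{\left(P \right)} = 2 - \left(P - -13\right) = 2 - \left(P + 13\right) = 2 - \left(13 + P\right) = -11 - P$)
$Q{\left(c \right)} = -8 - 2 c^{2} + 690 c$ ($Q{\left(c \right)} = -2 - \left(6 + c^{2} - 690 c + c c\right) = -2 - \left(6 - 690 c + 2 c^{2}\right) = -8 - 2 c^{2} + 690 c$)
$247615 + Q{\left(f{\left(20 \right)} \right)} = 247615 - \left(10358 + 450\right) = 247615 - 10808 = 236807$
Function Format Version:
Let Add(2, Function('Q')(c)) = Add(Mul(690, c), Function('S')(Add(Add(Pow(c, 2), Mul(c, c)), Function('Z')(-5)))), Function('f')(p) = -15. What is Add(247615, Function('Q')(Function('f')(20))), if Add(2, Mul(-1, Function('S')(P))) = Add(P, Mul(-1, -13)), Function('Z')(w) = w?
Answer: 236807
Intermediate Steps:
Function('S')(P) = Add(-11, Mul(-1, P)) (Function('S')(P) = Add(2, Mul(-1, Add(P, Mul(-1, -13)))) = Add(2, Mul(-1, Add(P, 13))) = Add(2, Mul(-1, Add(13, P))) = Add(2, Add(-13, Mul(-1, P))) = Add(-11, Mul(-1, P)))
Function('Q')(c) = Add(-8, Mul(-2, Pow(c, 2)), Mul(690, c)) (Function('Q')(c) = Add(-2, Add(Mul(690, c), Add(-11, Mul(-1, Add(Add(Pow(c, 2), Mul(c, c)), -5))))) = Add(-2, Add(Mul(690, c), Add(-11, Mul(-1, Add(Add(Pow(c, 2), Pow(c, 2)), -5))))) = Add(-2, Add(Mul(690, c), Add(-11, Mul(-1, Add(Mul(2, Pow(c, 2)), -5))))) = Add(-2, Add(Mul(690, c), Add(-11, Mul(-1, Add(-5, Mul(2, Pow(c, 2))))))) = Add(-2, Add(Mul(690, c), Add(-11, Add(5, Mul(-2, Pow(c, 2)))))) = Add(-2, Add(Mul(690, c), Add(-6, Mul(-2, Pow(c, 2))))) = Add(-2, Add(-6, Mul(-2, Pow(c, 2)), Mul(690, c))) = Add(-8, Mul(-2, Pow(c, 2)), Mul(690, c)))
Add(247615, Function('Q')(Function('f')(20))) = Add(247615, Add(-8, Mul(-2, Pow(-15, 2)), Mul(690, -15))) = Add(247615, Add(-8, Mul(-2, 225), -10350)) = Add(247615, Add(-8, -450, -10350)) = Add(247615, -10808) = 236807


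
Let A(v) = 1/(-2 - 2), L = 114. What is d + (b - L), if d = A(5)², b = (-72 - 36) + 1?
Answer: -3535/16 ≈ -220.94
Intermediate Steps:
A(v) = -¼ (A(v) = 1/(-4) = -¼)
b = -107 (b = -108 + 1 = -107)
d = 1/16 (d = (-¼)² = 1/16 ≈ 0.062500)
d + (b - L) = 1/16 + (-107 - 1*114) = 1/16 + (-107 - 114) = 1/16 - 221 = -3535/16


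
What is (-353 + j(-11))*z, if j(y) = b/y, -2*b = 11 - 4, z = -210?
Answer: 814695/11 ≈ 74063.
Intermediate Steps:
b = -7/2 (b = -(11 - 4)/2 = -1/2*7 = -7/2 ≈ -3.5000)
j(y) = -7/(2*y)
(-353 + j(-11))*z = (-353 - 7/2/(-11))*(-210) = (-353 - 7/2*(-1/11))*(-210) = (-353 + 7/22)*(-210) = -7759/22*(-210) = 814695/11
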